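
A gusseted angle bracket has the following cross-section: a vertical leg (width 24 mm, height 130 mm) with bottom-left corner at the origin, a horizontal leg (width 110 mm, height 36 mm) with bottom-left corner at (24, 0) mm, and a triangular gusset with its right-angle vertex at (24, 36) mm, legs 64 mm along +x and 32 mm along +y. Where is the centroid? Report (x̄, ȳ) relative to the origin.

x̄ = 48.95 mm, ȳ = 39.72 mm

Part | A | x̄ᵢ | ȳᵢ | A·x̄ᵢ | A·ȳᵢ
vertical leg | 3120.00 | 12.00 | 65.00 | 37440.00 | 202800.00
horizontal leg | 3960.00 | 79.00 | 18.00 | 312840.00 | 71280.00
gusset | 1024.00 | 45.33 | 46.67 | 46421.33 | 47786.67
Σ | 8104.00 |  |  | 396701.33 | 321866.67
x̄ = 396701.33 / 8104.00 = 48.95 mm
ȳ = 321866.67 / 8104.00 = 39.72 mm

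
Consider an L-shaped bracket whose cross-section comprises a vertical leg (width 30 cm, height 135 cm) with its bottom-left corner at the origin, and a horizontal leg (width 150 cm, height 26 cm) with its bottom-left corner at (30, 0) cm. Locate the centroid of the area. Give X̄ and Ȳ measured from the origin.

X̄ = 59.15 cm, Ȳ = 40.76 cm

Part | A | x̄ᵢ | ȳᵢ | A·x̄ᵢ | A·ȳᵢ
vertical leg | 4050.00 | 15.00 | 67.50 | 60750.00 | 273375.00
horizontal leg | 3900.00 | 105.00 | 13.00 | 409500.00 | 50700.00
Σ | 7950.00 |  |  | 470250.00 | 324075.00
X̄ = 470250.00 / 7950.00 = 59.15 cm
Ȳ = 324075.00 / 7950.00 = 40.76 cm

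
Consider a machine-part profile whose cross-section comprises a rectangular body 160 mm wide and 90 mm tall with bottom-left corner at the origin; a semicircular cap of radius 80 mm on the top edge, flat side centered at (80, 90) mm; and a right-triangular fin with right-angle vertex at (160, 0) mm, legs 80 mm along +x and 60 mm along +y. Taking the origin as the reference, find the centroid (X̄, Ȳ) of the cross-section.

X̄ = 89.53 mm, Ȳ = 72.32 mm

rectangular body: A = 160 × 90 = 14400.00, centroid at (80.00, 45.00).
semicircular top: A = ½π·80² = 10053.10, centroid at (80.00, 123.95).
triangular fin: A = ½·80·60 = 2400.00, centroid at (186.67, 20.00).
ΣA = 26853.10 mm²
ΣAX̄ = (14400.00)(80.00) + (10053.10)(80.00) + (2400.00)(186.67) = 2404247.72 mm³
ΣAȲ = (14400.00)(45.00) + (10053.10)(123.95) + (2400.00)(20.00) = 1942112.02 mm³
X̄ = 2404247.72 / 26853.10 = 89.53 mm
Ȳ = 1942112.02 / 26853.10 = 72.32 mm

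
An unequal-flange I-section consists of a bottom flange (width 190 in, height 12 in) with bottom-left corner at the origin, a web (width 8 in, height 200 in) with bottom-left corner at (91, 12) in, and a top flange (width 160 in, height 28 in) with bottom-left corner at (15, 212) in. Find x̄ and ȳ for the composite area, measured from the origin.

x̄ = 95.00 in, ȳ = 144.18 in

bottom flange: A = 190 × 12 = 2280.00, centroid at (95.00, 6.00).
web: A = 8 × 200 = 1600.00, centroid at (95.00, 112.00).
top flange: A = 160 × 28 = 4480.00, centroid at (95.00, 226.00).
ΣA = 8360.00 in²
ΣAx̄ = (2280.00)(95.00) + (1600.00)(95.00) + (4480.00)(95.00) = 794200.00 in³
ΣAȳ = (2280.00)(6.00) + (1600.00)(112.00) + (4480.00)(226.00) = 1205360.00 in³
x̄ = 794200.00 / 8360.00 = 95.00 in
ȳ = 1205360.00 / 8360.00 = 144.18 in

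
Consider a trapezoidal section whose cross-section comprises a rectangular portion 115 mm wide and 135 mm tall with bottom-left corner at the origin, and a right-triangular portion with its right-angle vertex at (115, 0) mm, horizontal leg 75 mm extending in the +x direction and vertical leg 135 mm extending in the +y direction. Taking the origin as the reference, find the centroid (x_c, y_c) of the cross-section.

x_c = 77.79 mm, y_c = 61.97 mm

rectangular portion: A = 115 × 135 = 15525.00, centroid at (57.50, 67.50).
triangular portion: A = ½·75·135 = 5062.50, centroid at (140.00, 45.00).
ΣA = 20587.50 mm², ΣAx_c = 1601437.50 mm³, ΣAy_c = 1275750.00 mm³.
x_c = 1601437.50/20587.50 = 77.79 mm; y_c = 1275750.00/20587.50 = 61.97 mm.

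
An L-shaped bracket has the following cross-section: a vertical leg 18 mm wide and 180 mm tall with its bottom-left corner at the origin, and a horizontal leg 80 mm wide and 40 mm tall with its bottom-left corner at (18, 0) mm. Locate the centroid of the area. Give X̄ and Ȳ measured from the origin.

X̄ = 33.35 mm, Ȳ = 55.22 mm

Part | A | x̄ᵢ | ȳᵢ | A·x̄ᵢ | A·ȳᵢ
vertical leg | 3240.00 | 9.00 | 90.00 | 29160.00 | 291600.00
horizontal leg | 3200.00 | 58.00 | 20.00 | 185600.00 | 64000.00
Σ | 6440.00 |  |  | 214760.00 | 355600.00
X̄ = 214760.00 / 6440.00 = 33.35 mm
Ȳ = 355600.00 / 6440.00 = 55.22 mm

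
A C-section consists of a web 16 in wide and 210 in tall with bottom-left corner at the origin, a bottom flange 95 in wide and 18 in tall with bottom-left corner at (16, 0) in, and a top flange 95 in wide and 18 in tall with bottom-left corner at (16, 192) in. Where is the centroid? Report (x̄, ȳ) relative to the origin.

web: A = 16 × 210 = 3360.00, centroid at (8.00, 105.00).
bottom flange: A = 95 × 18 = 1710.00, centroid at (63.50, 9.00).
top flange: A = 95 × 18 = 1710.00, centroid at (63.50, 201.00).
ΣA = 6780.00 in², ΣAx̄ = 244050.00 in³, ΣAȳ = 711900.00 in³.
x̄ = 244050.00/6780.00 = 36.00 in; ȳ = 711900.00/6780.00 = 105.00 in.

x̄ = 36.00 in, ȳ = 105.00 in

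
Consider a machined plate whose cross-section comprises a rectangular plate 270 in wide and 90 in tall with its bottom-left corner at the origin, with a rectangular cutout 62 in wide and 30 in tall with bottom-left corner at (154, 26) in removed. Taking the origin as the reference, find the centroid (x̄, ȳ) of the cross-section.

x̄ = 130.86 in, ȳ = 45.33 in

plate: A = 270 × 90 = 24300.00, centroid at (135.00, 45.00).
hole: A = −(62 × 30) = -1860.00, centroid at (185.00, 41.00).
ΣA = 22440.00 in², ΣAx̄ = 2936400.00 in³, ΣAȳ = 1017240.00 in³.
x̄ = 2936400.00/22440.00 = 130.86 in; ȳ = 1017240.00/22440.00 = 45.33 in.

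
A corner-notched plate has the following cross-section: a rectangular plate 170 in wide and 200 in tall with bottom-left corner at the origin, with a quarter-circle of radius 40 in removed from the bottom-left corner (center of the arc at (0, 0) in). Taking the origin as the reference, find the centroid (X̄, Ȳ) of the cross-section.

X̄ = 87.61 in, Ȳ = 103.19 in

plate: A = 170 × 200 = 34000.00, centroid at (85.00, 100.00).
removed quarter-circle: A = −¼π·40² = -1256.64, centroid at (16.98, 16.98).
ΣA = 32743.36 in², ΣAX̄ = 2868666.67 in³, ΣAȲ = 3378666.67 in³.
X̄ = 2868666.67/32743.36 = 87.61 in; Ȳ = 3378666.67/32743.36 = 103.19 in.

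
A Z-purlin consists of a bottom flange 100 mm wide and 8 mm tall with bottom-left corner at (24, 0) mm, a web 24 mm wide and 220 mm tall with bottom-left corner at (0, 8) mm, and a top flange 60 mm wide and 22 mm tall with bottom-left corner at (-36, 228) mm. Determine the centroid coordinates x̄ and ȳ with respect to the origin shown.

x̄ = 15.49 mm, ȳ = 127.26 mm

bottom flange: A = 100 × 8 = 800.00, centroid at (74.00, 4.00).
web: A = 24 × 220 = 5280.00, centroid at (12.00, 118.00).
top flange: A = 60 × 22 = 1320.00, centroid at (-6.00, 239.00).
ΣA = 7400.00 mm²
ΣAx̄ = (800.00)(74.00) + (5280.00)(12.00) + (1320.00)(-6.00) = 114640.00 mm³
ΣAȳ = (800.00)(4.00) + (5280.00)(118.00) + (1320.00)(239.00) = 941720.00 mm³
x̄ = 114640.00 / 7400.00 = 15.49 mm
ȳ = 941720.00 / 7400.00 = 127.26 mm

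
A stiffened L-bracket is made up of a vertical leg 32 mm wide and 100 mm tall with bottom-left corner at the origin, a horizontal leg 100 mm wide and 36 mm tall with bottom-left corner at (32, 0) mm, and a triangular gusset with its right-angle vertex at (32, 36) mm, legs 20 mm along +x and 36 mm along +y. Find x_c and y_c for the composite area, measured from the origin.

vertical leg: A = 32 × 100 = 3200.00, centroid at (16.00, 50.00).
horizontal leg: A = 100 × 36 = 3600.00, centroid at (82.00, 18.00).
gusset: A = ½·20·36 = 360.00, centroid at (38.67, 48.00).
ΣA = 7160.00 mm²
ΣAx_c = (3200.00)(16.00) + (3600.00)(82.00) + (360.00)(38.67) = 360320.00 mm³
ΣAy_c = (3200.00)(50.00) + (3600.00)(18.00) + (360.00)(48.00) = 242080.00 mm³
x_c = 360320.00 / 7160.00 = 50.32 mm
y_c = 242080.00 / 7160.00 = 33.81 mm

x_c = 50.32 mm, y_c = 33.81 mm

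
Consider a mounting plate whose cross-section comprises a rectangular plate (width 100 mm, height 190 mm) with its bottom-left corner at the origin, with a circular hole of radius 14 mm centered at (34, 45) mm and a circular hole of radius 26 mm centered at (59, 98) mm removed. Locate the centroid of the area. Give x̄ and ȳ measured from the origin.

x̄ = 49.43 mm, ȳ = 96.50 mm

plate: A = 100 × 190 = 19000.00, centroid at (50.00, 95.00).
hole 1: A = −π·14² = -615.75, centroid at (34.00, 45.00).
hole 2: A = −π·26² = -2123.72, centroid at (59.00, 98.00).
ΣA = 16260.53 mm²
ΣAx̄ = (19000.00)(50.00) + (-615.75)(34.00) + (-2123.72)(59.00) = 803765.15 mm³
ΣAȳ = (19000.00)(95.00) + (-615.75)(45.00) + (-2123.72)(98.00) = 1569166.92 mm³
x̄ = 803765.15 / 16260.53 = 49.43 mm
ȳ = 1569166.92 / 16260.53 = 96.50 mm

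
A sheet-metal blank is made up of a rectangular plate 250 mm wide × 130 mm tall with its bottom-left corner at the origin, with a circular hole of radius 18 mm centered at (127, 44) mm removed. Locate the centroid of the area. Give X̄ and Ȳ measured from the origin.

X̄ = 124.94 mm, Ȳ = 65.68 mm

plate: A = 250 × 130 = 32500.00, centroid at (125.00, 65.00).
hole: A = −π·18² = -1017.88, centroid at (127.00, 44.00).
ΣA = 31482.12 mm², ΣAX̄ = 3933229.75 mm³, ΣAȲ = 2067713.46 mm³.
X̄ = 3933229.75/31482.12 = 124.94 mm; Ȳ = 2067713.46/31482.12 = 65.68 mm.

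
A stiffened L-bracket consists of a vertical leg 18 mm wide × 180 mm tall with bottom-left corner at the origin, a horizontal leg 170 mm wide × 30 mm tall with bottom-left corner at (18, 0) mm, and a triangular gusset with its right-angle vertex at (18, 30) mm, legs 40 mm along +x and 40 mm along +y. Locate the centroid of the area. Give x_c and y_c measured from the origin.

x_c = 63.41 mm, y_c = 44.07 mm

vertical leg: A = 18 × 180 = 3240.00, centroid at (9.00, 90.00).
horizontal leg: A = 170 × 30 = 5100.00, centroid at (103.00, 15.00).
gusset: A = ½·40·40 = 800.00, centroid at (31.33, 43.33).
ΣA = 9140.00 mm², ΣAx_c = 579526.67 mm³, ΣAy_c = 402766.67 mm³.
x_c = 579526.67/9140.00 = 63.41 mm; y_c = 402766.67/9140.00 = 44.07 mm.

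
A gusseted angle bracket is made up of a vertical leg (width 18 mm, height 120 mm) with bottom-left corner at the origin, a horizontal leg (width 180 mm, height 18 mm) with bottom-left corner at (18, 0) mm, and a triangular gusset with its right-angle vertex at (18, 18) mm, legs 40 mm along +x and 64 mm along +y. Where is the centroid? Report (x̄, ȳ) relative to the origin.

Part | A | x̄ᵢ | ȳᵢ | A·x̄ᵢ | A·ȳᵢ
vertical leg | 2160.00 | 9.00 | 60.00 | 19440.00 | 129600.00
horizontal leg | 3240.00 | 108.00 | 9.00 | 349920.00 | 29160.00
gusset | 1280.00 | 31.33 | 39.33 | 40106.67 | 50346.67
Σ | 6680.00 |  |  | 409466.67 | 209106.67
x̄ = 409466.67 / 6680.00 = 61.30 mm
ȳ = 209106.67 / 6680.00 = 31.30 mm

x̄ = 61.30 mm, ȳ = 31.30 mm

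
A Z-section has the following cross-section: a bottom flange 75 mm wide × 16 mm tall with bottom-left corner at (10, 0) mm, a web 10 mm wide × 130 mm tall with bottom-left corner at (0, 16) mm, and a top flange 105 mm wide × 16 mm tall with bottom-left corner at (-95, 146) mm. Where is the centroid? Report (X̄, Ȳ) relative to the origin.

bottom flange: A = 75 × 16 = 1200.00, centroid at (47.50, 8.00).
web: A = 10 × 130 = 1300.00, centroid at (5.00, 81.00).
top flange: A = 105 × 16 = 1680.00, centroid at (-42.50, 154.00).
ΣA = 4180.00 mm², ΣAX̄ = -7900.00 mm³, ΣAȲ = 373620.00 mm³.
X̄ = -7900.00/4180.00 = -1.89 mm; Ȳ = 373620.00/4180.00 = 89.38 mm.

X̄ = -1.89 mm, Ȳ = 89.38 mm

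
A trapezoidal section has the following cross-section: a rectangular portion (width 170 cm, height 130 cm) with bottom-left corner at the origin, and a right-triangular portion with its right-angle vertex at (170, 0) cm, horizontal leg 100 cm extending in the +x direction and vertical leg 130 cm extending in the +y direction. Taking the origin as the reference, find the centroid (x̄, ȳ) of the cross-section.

rectangular portion: A = 170 × 130 = 22100.00, centroid at (85.00, 65.00).
triangular portion: A = ½·100·130 = 6500.00, centroid at (203.33, 43.33).
ΣA = 28600.00 cm², ΣAx̄ = 3200166.67 cm³, ΣAȳ = 1718166.67 cm³.
x̄ = 3200166.67/28600.00 = 111.89 cm; ȳ = 1718166.67/28600.00 = 60.08 cm.

x̄ = 111.89 cm, ȳ = 60.08 cm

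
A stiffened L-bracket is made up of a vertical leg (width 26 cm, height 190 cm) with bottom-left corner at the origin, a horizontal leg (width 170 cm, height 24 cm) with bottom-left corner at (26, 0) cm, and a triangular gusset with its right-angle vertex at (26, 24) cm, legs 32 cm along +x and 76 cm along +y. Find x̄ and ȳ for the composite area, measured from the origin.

x̄ = 54.87 cm, ȳ = 56.49 cm

vertical leg: A = 26 × 190 = 4940.00, centroid at (13.00, 95.00).
horizontal leg: A = 170 × 24 = 4080.00, centroid at (111.00, 12.00).
gusset: A = ½·32·76 = 1216.00, centroid at (36.67, 49.33).
ΣA = 10236.00 cm²
ΣAx̄ = (4940.00)(13.00) + (4080.00)(111.00) + (1216.00)(36.67) = 561686.67 cm³
ΣAȳ = (4940.00)(95.00) + (4080.00)(12.00) + (1216.00)(49.33) = 578249.33 cm³
x̄ = 561686.67 / 10236.00 = 54.87 cm
ȳ = 578249.33 / 10236.00 = 56.49 cm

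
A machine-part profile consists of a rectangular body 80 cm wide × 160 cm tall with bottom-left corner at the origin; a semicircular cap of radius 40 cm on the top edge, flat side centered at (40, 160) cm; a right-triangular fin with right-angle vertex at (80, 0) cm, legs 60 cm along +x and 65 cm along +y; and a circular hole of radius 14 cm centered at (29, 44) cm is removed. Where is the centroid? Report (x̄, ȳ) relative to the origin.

rectangular body: A = 80 × 160 = 12800.00, centroid at (40.00, 80.00).
semicircular top: A = ½π·40² = 2513.27, centroid at (40.00, 176.98).
triangular fin: A = ½·60·65 = 1950.00, centroid at (100.00, 21.67).
hole: A = −π·14² = -615.75, centroid at (29.00, 44.00).
ΣA = 16647.52 cm²
ΣAx̄ = (12800.00)(40.00) + (2513.27)(40.00) + (1950.00)(100.00) + (-615.75)(29.00) = 789674.15 cm³
ΣAȳ = (12800.00)(80.00) + (2513.27)(176.98) + (1950.00)(21.67) + (-615.75)(44.00) = 1483947.43 cm³
x̄ = 789674.15 / 16647.52 = 47.43 cm
ȳ = 1483947.43 / 16647.52 = 89.14 cm

x̄ = 47.43 cm, ȳ = 89.14 cm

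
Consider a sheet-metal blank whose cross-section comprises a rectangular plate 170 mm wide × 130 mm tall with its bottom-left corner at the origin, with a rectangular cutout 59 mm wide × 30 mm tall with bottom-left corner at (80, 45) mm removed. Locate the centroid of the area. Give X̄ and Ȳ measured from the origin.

X̄ = 82.87 mm, Ȳ = 65.44 mm

Part | A | x̄ᵢ | ȳᵢ | A·x̄ᵢ | A·ȳᵢ
plate | 22100.00 | 85.00 | 65.00 | 1878500.00 | 1436500.00
hole | -1770.00 | 109.50 | 60.00 | -193815.00 | -106200.00
Σ | 20330.00 |  |  | 1684685.00 | 1330300.00
X̄ = 1684685.00 / 20330.00 = 82.87 mm
Ȳ = 1330300.00 / 20330.00 = 65.44 mm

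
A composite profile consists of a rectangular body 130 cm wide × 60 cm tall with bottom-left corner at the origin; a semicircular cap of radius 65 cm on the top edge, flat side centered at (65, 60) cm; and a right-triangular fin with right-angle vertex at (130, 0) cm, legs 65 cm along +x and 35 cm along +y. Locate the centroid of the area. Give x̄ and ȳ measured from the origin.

x̄ = 71.33 cm, ȳ = 53.20 cm

rectangular body: A = 130 × 60 = 7800.00, centroid at (65.00, 30.00).
semicircular top: A = ½π·65² = 6636.61, centroid at (65.00, 87.59).
triangular fin: A = ½·65·35 = 1137.50, centroid at (151.67, 11.67).
ΣA = 15574.11 cm², ΣAx̄ = 1110900.77 cm³, ΣAȳ = 828551.04 cm³.
x̄ = 1110900.77/15574.11 = 71.33 cm; ȳ = 828551.04/15574.11 = 53.20 cm.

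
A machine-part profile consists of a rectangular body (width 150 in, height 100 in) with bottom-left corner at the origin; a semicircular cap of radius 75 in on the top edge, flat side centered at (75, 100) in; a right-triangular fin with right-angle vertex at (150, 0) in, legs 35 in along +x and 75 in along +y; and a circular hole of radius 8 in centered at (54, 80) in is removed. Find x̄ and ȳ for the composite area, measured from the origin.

x̄ = 79.73 in, ȳ = 77.43 in

rectangular body: A = 150 × 100 = 15000.00, centroid at (75.00, 50.00).
semicircular top: A = ½π·75² = 8835.73, centroid at (75.00, 131.83).
triangular fin: A = ½·35·75 = 1312.50, centroid at (161.67, 25.00).
hole: A = −π·8² = -201.06, centroid at (54.00, 80.00).
ΣA = 24947.17 in²
ΣAx̄ = (15000.00)(75.00) + (8835.73)(75.00) + (1312.50)(161.67) + (-201.06)(54.00) = 1989009.86 in³
ΣAȳ = (15000.00)(50.00) + (8835.73)(131.83) + (1312.50)(25.00) + (-201.06)(80.00) = 1931550.48 in³
x̄ = 1989009.86 / 24947.17 = 79.73 in
ȳ = 1931550.48 / 24947.17 = 77.43 in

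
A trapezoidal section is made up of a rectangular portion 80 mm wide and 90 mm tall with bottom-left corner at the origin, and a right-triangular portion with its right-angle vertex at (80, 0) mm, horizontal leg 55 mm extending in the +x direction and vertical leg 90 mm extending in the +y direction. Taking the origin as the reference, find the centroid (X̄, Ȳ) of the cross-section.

Part | A | x̄ᵢ | ȳᵢ | A·x̄ᵢ | A·ȳᵢ
rectangular portion | 7200.00 | 40.00 | 45.00 | 288000.00 | 324000.00
triangular portion | 2475.00 | 98.33 | 30.00 | 243375.00 | 74250.00
Σ | 9675.00 |  |  | 531375.00 | 398250.00
X̄ = 531375.00 / 9675.00 = 54.92 mm
Ȳ = 398250.00 / 9675.00 = 41.16 mm

X̄ = 54.92 mm, Ȳ = 41.16 mm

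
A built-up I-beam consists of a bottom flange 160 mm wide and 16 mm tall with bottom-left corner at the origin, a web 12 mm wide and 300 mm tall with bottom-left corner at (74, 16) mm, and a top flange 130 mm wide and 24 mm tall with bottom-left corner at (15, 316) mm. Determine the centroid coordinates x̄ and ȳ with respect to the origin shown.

x̄ = 80.00 mm, ȳ = 176.88 mm

Part | A | x̄ᵢ | ȳᵢ | A·x̄ᵢ | A·ȳᵢ
bottom flange | 2560.00 | 80.00 | 8.00 | 204800.00 | 20480.00
web | 3600.00 | 80.00 | 166.00 | 288000.00 | 597600.00
top flange | 3120.00 | 80.00 | 328.00 | 249600.00 | 1023360.00
Σ | 9280.00 |  |  | 742400.00 | 1641440.00
x̄ = 742400.00 / 9280.00 = 80.00 mm
ȳ = 1641440.00 / 9280.00 = 176.88 mm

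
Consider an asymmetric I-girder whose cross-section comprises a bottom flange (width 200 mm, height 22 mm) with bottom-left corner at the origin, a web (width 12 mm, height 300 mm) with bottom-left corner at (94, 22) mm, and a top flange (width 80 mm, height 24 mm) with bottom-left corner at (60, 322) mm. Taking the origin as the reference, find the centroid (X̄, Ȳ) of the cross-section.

Part | A | x̄ᵢ | ȳᵢ | A·x̄ᵢ | A·ȳᵢ
bottom flange | 4400.00 | 100.00 | 11.00 | 440000.00 | 48400.00
web | 3600.00 | 100.00 | 172.00 | 360000.00 | 619200.00
top flange | 1920.00 | 100.00 | 334.00 | 192000.00 | 641280.00
Σ | 9920.00 |  |  | 992000.00 | 1308880.00
X̄ = 992000.00 / 9920.00 = 100.00 mm
Ȳ = 1308880.00 / 9920.00 = 131.94 mm

X̄ = 100.00 mm, Ȳ = 131.94 mm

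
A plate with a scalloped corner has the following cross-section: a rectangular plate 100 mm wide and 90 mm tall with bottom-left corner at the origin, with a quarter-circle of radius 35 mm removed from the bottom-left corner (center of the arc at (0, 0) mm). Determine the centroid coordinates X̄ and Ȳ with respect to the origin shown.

plate: A = 100 × 90 = 9000.00, centroid at (50.00, 45.00).
removed quarter-circle: A = −¼π·35² = -962.11, centroid at (14.85, 14.85).
ΣA = 8037.89 mm²
ΣAX̄ = (9000.00)(50.00) + (-962.11)(14.85) = 435708.33 mm³
ΣAȲ = (9000.00)(45.00) + (-962.11)(14.85) = 390708.33 mm³
X̄ = 435708.33 / 8037.89 = 54.21 mm
Ȳ = 390708.33 / 8037.89 = 48.61 mm

X̄ = 54.21 mm, Ȳ = 48.61 mm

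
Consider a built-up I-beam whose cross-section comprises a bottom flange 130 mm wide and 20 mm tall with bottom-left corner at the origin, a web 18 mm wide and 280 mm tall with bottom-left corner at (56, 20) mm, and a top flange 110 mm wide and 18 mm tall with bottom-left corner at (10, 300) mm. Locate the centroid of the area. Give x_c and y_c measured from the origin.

x_c = 65.00 mm, y_c = 150.13 mm

bottom flange: A = 130 × 20 = 2600.00, centroid at (65.00, 10.00).
web: A = 18 × 280 = 5040.00, centroid at (65.00, 160.00).
top flange: A = 110 × 18 = 1980.00, centroid at (65.00, 309.00).
ΣA = 9620.00 mm²
ΣAx_c = (2600.00)(65.00) + (5040.00)(65.00) + (1980.00)(65.00) = 625300.00 mm³
ΣAy_c = (2600.00)(10.00) + (5040.00)(160.00) + (1980.00)(309.00) = 1444220.00 mm³
x_c = 625300.00 / 9620.00 = 65.00 mm
y_c = 1444220.00 / 9620.00 = 150.13 mm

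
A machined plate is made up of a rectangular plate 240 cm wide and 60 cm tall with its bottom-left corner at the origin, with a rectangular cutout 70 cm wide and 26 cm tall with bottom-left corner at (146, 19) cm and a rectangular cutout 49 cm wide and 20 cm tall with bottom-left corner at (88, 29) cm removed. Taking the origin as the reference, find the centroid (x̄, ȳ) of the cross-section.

Part | A | x̄ᵢ | ȳᵢ | A·x̄ᵢ | A·ȳᵢ
plate | 14400.00 | 120.00 | 30.00 | 1728000.00 | 432000.00
hole 1 | -1820.00 | 181.00 | 32.00 | -329420.00 | -58240.00
hole 2 | -980.00 | 112.50 | 39.00 | -110250.00 | -38220.00
Σ | 11600.00 |  |  | 1288330.00 | 335540.00
x̄ = 1288330.00 / 11600.00 = 111.06 cm
ȳ = 335540.00 / 11600.00 = 28.93 cm

x̄ = 111.06 cm, ȳ = 28.93 cm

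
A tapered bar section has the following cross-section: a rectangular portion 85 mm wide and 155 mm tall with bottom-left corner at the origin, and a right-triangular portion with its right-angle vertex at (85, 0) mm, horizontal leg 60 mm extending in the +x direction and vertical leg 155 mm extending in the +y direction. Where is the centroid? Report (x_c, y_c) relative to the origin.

x_c = 58.80 mm, y_c = 70.76 mm

rectangular portion: A = 85 × 155 = 13175.00, centroid at (42.50, 77.50).
triangular portion: A = ½·60·155 = 4650.00, centroid at (105.00, 51.67).
ΣA = 17825.00 mm², ΣAx_c = 1048187.50 mm³, ΣAy_c = 1261312.50 mm³.
x_c = 1048187.50/17825.00 = 58.80 mm; y_c = 1261312.50/17825.00 = 70.76 mm.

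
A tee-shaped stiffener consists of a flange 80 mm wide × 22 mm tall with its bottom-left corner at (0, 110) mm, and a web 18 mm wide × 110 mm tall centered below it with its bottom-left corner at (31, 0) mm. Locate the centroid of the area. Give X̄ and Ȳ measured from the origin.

web: A = 18 × 110 = 1980.00, centroid at (40.00, 55.00).
flange: A = 80 × 22 = 1760.00, centroid at (40.00, 121.00).
ΣA = 3740.00 mm², ΣAX̄ = 149600.00 mm³, ΣAȲ = 321860.00 mm³.
X̄ = 149600.00/3740.00 = 40.00 mm; Ȳ = 321860.00/3740.00 = 86.06 mm.

X̄ = 40.00 mm, Ȳ = 86.06 mm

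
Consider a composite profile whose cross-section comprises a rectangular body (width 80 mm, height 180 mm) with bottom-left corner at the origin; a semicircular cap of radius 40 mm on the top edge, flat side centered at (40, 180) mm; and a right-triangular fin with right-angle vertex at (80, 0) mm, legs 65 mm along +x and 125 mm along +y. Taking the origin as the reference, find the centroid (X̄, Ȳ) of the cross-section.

X̄ = 51.94 mm, Ȳ = 93.46 mm

rectangular body: A = 80 × 180 = 14400.00, centroid at (40.00, 90.00).
semicircular top: A = ½π·40² = 2513.27, centroid at (40.00, 196.98).
triangular fin: A = ½·65·125 = 4062.50, centroid at (101.67, 41.67).
ΣA = 20975.77 mm², ΣAX̄ = 1089551.80 mm³, ΣAȲ = 1960326.84 mm³.
X̄ = 1089551.80/20975.77 = 51.94 mm; Ȳ = 1960326.84/20975.77 = 93.46 mm.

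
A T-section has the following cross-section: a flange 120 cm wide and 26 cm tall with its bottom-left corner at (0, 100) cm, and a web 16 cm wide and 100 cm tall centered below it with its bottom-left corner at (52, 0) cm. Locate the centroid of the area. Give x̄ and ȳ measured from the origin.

x̄ = 60.00 cm, ȳ = 91.64 cm

web: A = 16 × 100 = 1600.00, centroid at (60.00, 50.00).
flange: A = 120 × 26 = 3120.00, centroid at (60.00, 113.00).
ΣA = 4720.00 cm², ΣAx̄ = 283200.00 cm³, ΣAȳ = 432560.00 cm³.
x̄ = 283200.00/4720.00 = 60.00 cm; ȳ = 432560.00/4720.00 = 91.64 cm.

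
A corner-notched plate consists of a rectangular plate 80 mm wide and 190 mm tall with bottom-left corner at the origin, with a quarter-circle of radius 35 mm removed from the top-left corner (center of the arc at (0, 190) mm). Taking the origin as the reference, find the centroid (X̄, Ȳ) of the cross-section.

plate: A = 80 × 190 = 15200.00, centroid at (40.00, 95.00).
removed quarter-circle: A = −¼π·35² = -962.11, centroid at (14.85, 175.15).
ΣA = 14237.89 mm²
ΣAX̄ = (15200.00)(40.00) + (-962.11)(14.85) = 593708.33 mm³
ΣAȲ = (15200.00)(95.00) + (-962.11)(175.15) = 1275490.24 mm³
X̄ = 593708.33 / 14237.89 = 41.70 mm
Ȳ = 1275490.24 / 14237.89 = 89.58 mm

X̄ = 41.70 mm, Ȳ = 89.58 mm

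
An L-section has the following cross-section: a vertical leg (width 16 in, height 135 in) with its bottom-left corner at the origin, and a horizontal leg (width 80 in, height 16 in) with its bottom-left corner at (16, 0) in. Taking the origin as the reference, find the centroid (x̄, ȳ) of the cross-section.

x̄ = 25.86 in, ȳ = 45.36 in

vertical leg: A = 16 × 135 = 2160.00, centroid at (8.00, 67.50).
horizontal leg: A = 80 × 16 = 1280.00, centroid at (56.00, 8.00).
ΣA = 3440.00 in², ΣAx̄ = 88960.00 in³, ΣAȳ = 156040.00 in³.
x̄ = 88960.00/3440.00 = 25.86 in; ȳ = 156040.00/3440.00 = 45.36 in.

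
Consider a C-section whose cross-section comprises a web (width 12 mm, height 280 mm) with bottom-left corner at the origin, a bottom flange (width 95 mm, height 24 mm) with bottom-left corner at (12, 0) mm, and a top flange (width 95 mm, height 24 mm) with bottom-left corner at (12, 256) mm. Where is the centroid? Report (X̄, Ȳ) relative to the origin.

X̄ = 36.80 mm, Ȳ = 140.00 mm

web: A = 12 × 280 = 3360.00, centroid at (6.00, 140.00).
bottom flange: A = 95 × 24 = 2280.00, centroid at (59.50, 12.00).
top flange: A = 95 × 24 = 2280.00, centroid at (59.50, 268.00).
ΣA = 7920.00 mm²
ΣAX̄ = (3360.00)(6.00) + (2280.00)(59.50) + (2280.00)(59.50) = 291480.00 mm³
ΣAȲ = (3360.00)(140.00) + (2280.00)(12.00) + (2280.00)(268.00) = 1108800.00 mm³
X̄ = 291480.00 / 7920.00 = 36.80 mm
Ȳ = 1108800.00 / 7920.00 = 140.00 mm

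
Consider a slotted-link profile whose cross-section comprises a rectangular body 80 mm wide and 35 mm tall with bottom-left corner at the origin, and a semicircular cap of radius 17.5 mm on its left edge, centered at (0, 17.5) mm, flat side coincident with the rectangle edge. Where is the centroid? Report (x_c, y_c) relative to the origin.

Part | A | x̄ᵢ | ȳᵢ | A·x̄ᵢ | A·ȳᵢ
rectangular body | 2800.00 | 40.00 | 17.50 | 112000.00 | 49000.00
semicircular end | 481.06 | -7.43 | 17.50 | -3572.92 | 8418.49
Σ | 3281.06 |  |  | 108427.08 | 57418.49
x_c = 108427.08 / 3281.06 = 33.05 mm
y_c = 57418.49 / 3281.06 = 17.50 mm

x_c = 33.05 mm, y_c = 17.50 mm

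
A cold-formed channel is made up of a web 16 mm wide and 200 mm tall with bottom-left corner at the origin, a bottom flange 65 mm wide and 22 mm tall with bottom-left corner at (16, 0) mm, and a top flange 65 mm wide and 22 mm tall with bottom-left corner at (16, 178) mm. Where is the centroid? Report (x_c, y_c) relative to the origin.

web: A = 16 × 200 = 3200.00, centroid at (8.00, 100.00).
bottom flange: A = 65 × 22 = 1430.00, centroid at (48.50, 11.00).
top flange: A = 65 × 22 = 1430.00, centroid at (48.50, 189.00).
ΣA = 6060.00 mm²
ΣAx_c = (3200.00)(8.00) + (1430.00)(48.50) + (1430.00)(48.50) = 164310.00 mm³
ΣAy_c = (3200.00)(100.00) + (1430.00)(11.00) + (1430.00)(189.00) = 606000.00 mm³
x_c = 164310.00 / 6060.00 = 27.11 mm
y_c = 606000.00 / 6060.00 = 100.00 mm

x_c = 27.11 mm, y_c = 100.00 mm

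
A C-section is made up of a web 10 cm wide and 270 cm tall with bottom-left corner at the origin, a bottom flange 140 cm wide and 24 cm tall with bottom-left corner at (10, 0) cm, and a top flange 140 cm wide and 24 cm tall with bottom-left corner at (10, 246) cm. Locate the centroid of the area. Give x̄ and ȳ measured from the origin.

x̄ = 58.50 cm, ȳ = 135.00 cm

web: A = 10 × 270 = 2700.00, centroid at (5.00, 135.00).
bottom flange: A = 140 × 24 = 3360.00, centroid at (80.00, 12.00).
top flange: A = 140 × 24 = 3360.00, centroid at (80.00, 258.00).
ΣA = 9420.00 cm²
ΣAx̄ = (2700.00)(5.00) + (3360.00)(80.00) + (3360.00)(80.00) = 551100.00 cm³
ΣAȳ = (2700.00)(135.00) + (3360.00)(12.00) + (3360.00)(258.00) = 1271700.00 cm³
x̄ = 551100.00 / 9420.00 = 58.50 cm
ȳ = 1271700.00 / 9420.00 = 135.00 cm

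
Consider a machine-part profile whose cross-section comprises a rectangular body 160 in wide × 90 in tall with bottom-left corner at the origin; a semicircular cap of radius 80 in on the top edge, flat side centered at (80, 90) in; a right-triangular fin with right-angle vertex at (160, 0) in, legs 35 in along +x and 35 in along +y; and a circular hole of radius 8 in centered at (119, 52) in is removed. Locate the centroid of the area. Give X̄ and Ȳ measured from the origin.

X̄ = 81.94 in, Ȳ = 76.04 in

rectangular body: A = 160 × 90 = 14400.00, centroid at (80.00, 45.00).
semicircular top: A = ½π·80² = 10053.10, centroid at (80.00, 123.95).
triangular fin: A = ½·35·35 = 612.50, centroid at (171.67, 11.67).
hole: A = −π·8² = -201.06, centroid at (119.00, 52.00).
ΣA = 24864.53 in²
ΣAX̄ = (14400.00)(80.00) + (10053.10)(80.00) + (612.50)(171.67) + (-201.06)(119.00) = 2037467.18 in³
ΣAȲ = (14400.00)(45.00) + (10053.10)(123.95) + (612.50)(11.67) + (-201.06)(52.00) = 1890802.63 in³
X̄ = 2037467.18 / 24864.53 = 81.94 in
Ȳ = 1890802.63 / 24864.53 = 76.04 in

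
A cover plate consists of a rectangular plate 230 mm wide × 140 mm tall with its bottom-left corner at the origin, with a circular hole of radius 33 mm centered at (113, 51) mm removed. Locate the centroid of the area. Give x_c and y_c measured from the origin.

Part | A | x̄ᵢ | ȳᵢ | A·x̄ᵢ | A·ȳᵢ
plate | 32200.00 | 115.00 | 70.00 | 3703000.00 | 2254000.00
hole | -3421.19 | 113.00 | 51.00 | -386594.97 | -174480.91
Σ | 28778.81 |  |  | 3316405.03 | 2079519.09
x_c = 3316405.03 / 28778.81 = 115.24 mm
y_c = 2079519.09 / 28778.81 = 72.26 mm

x_c = 115.24 mm, y_c = 72.26 mm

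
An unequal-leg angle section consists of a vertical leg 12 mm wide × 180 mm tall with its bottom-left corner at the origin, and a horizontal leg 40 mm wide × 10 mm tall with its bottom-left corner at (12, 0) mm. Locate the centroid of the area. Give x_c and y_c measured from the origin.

x_c = 10.06 mm, y_c = 76.72 mm

vertical leg: A = 12 × 180 = 2160.00, centroid at (6.00, 90.00).
horizontal leg: A = 40 × 10 = 400.00, centroid at (32.00, 5.00).
ΣA = 2560.00 mm², ΣAx_c = 25760.00 mm³, ΣAy_c = 196400.00 mm³.
x_c = 25760.00/2560.00 = 10.06 mm; y_c = 196400.00/2560.00 = 76.72 mm.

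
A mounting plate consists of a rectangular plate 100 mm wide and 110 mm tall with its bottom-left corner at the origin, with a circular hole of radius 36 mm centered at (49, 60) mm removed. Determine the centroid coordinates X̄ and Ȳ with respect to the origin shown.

plate: A = 100 × 110 = 11000.00, centroid at (50.00, 55.00).
hole: A = −π·36² = -4071.50, centroid at (49.00, 60.00).
ΣA = 6928.50 mm²
ΣAX̄ = (11000.00)(50.00) + (-4071.50)(49.00) = 350496.30 mm³
ΣAȲ = (11000.00)(55.00) + (-4071.50)(60.00) = 360709.76 mm³
X̄ = 350496.30 / 6928.50 = 50.59 mm
Ȳ = 360709.76 / 6928.50 = 52.06 mm

X̄ = 50.59 mm, Ȳ = 52.06 mm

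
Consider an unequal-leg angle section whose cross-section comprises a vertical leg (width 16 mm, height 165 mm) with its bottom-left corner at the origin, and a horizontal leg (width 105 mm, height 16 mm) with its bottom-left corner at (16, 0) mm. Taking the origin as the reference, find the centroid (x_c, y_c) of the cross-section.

vertical leg: A = 16 × 165 = 2640.00, centroid at (8.00, 82.50).
horizontal leg: A = 105 × 16 = 1680.00, centroid at (68.50, 8.00).
ΣA = 4320.00 mm²
ΣAx_c = (2640.00)(8.00) + (1680.00)(68.50) = 136200.00 mm³
ΣAy_c = (2640.00)(82.50) + (1680.00)(8.00) = 231240.00 mm³
x_c = 136200.00 / 4320.00 = 31.53 mm
y_c = 231240.00 / 4320.00 = 53.53 mm

x_c = 31.53 mm, y_c = 53.53 mm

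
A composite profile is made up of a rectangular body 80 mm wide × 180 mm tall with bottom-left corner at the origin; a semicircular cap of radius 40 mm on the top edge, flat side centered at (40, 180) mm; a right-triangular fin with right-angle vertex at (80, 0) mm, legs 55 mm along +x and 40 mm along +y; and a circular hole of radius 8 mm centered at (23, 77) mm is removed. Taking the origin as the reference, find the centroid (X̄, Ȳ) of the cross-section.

X̄ = 43.79 mm, Ȳ = 100.51 mm

rectangular body: A = 80 × 180 = 14400.00, centroid at (40.00, 90.00).
semicircular top: A = ½π·40² = 2513.27, centroid at (40.00, 196.98).
triangular fin: A = ½·55·40 = 1100.00, centroid at (98.33, 13.33).
hole: A = −π·8² = -201.06, centroid at (23.00, 77.00).
ΣA = 17812.21 mm², ΣAX̄ = 780073.21 mm³, ΣAȲ = 1790240.91 mm³.
X̄ = 780073.21/17812.21 = 43.79 mm; Ȳ = 1790240.91/17812.21 = 100.51 mm.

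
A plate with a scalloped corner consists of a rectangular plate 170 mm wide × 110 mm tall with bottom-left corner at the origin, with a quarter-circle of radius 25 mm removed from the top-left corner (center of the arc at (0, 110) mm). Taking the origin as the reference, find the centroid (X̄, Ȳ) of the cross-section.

X̄ = 87.01 mm, Ȳ = 53.80 mm

plate: A = 170 × 110 = 18700.00, centroid at (85.00, 55.00).
removed quarter-circle: A = −¼π·25² = -490.87, centroid at (10.61, 99.39).
ΣA = 18209.13 mm²
ΣAX̄ = (18700.00)(85.00) + (-490.87)(10.61) = 1584291.67 mm³
ΣAȲ = (18700.00)(55.00) + (-490.87)(99.39) = 979712.21 mm³
X̄ = 1584291.67 / 18209.13 = 87.01 mm
Ȳ = 979712.21 / 18209.13 = 53.80 mm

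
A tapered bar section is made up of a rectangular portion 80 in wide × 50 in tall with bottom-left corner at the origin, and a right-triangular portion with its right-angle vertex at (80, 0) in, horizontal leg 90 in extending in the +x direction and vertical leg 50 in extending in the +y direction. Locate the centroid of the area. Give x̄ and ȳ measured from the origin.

x̄ = 65.20 in, ȳ = 22.00 in

rectangular portion: A = 80 × 50 = 4000.00, centroid at (40.00, 25.00).
triangular portion: A = ½·90·50 = 2250.00, centroid at (110.00, 16.67).
ΣA = 6250.00 in², ΣAx̄ = 407500.00 in³, ΣAȳ = 137500.00 in³.
x̄ = 407500.00/6250.00 = 65.20 in; ȳ = 137500.00/6250.00 = 22.00 in.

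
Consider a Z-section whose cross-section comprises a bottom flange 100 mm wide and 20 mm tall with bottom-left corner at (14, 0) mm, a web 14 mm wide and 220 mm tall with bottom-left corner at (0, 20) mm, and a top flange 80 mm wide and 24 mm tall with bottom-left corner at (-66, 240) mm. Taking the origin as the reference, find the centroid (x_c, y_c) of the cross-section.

x_c = 14.23 mm, y_c = 129.18 mm

bottom flange: A = 100 × 20 = 2000.00, centroid at (64.00, 10.00).
web: A = 14 × 220 = 3080.00, centroid at (7.00, 130.00).
top flange: A = 80 × 24 = 1920.00, centroid at (-26.00, 252.00).
ΣA = 7000.00 mm², ΣAx_c = 99640.00 mm³, ΣAy_c = 904240.00 mm³.
x_c = 99640.00/7000.00 = 14.23 mm; y_c = 904240.00/7000.00 = 129.18 mm.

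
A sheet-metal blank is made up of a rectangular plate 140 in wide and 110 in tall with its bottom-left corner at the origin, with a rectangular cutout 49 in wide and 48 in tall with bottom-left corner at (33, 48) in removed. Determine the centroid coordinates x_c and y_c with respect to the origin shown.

Part | A | x̄ᵢ | ȳᵢ | A·x̄ᵢ | A·ȳᵢ
plate | 15400.00 | 70.00 | 55.00 | 1078000.00 | 847000.00
hole | -2352.00 | 57.50 | 72.00 | -135240.00 | -169344.00
Σ | 13048.00 |  |  | 942760.00 | 677656.00
x_c = 942760.00 / 13048.00 = 72.25 in
y_c = 677656.00 / 13048.00 = 51.94 in

x_c = 72.25 in, y_c = 51.94 in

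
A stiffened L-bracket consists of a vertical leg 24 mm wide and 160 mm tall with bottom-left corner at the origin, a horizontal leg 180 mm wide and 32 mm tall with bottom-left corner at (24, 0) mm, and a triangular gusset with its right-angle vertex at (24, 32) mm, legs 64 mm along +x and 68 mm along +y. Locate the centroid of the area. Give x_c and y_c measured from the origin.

vertical leg: A = 24 × 160 = 3840.00, centroid at (12.00, 80.00).
horizontal leg: A = 180 × 32 = 5760.00, centroid at (114.00, 16.00).
gusset: A = ½·64·68 = 2176.00, centroid at (45.33, 54.67).
ΣA = 11776.00 mm²
ΣAx_c = (3840.00)(12.00) + (5760.00)(114.00) + (2176.00)(45.33) = 801365.33 mm³
ΣAy_c = (3840.00)(80.00) + (5760.00)(16.00) + (2176.00)(54.67) = 518314.67 mm³
x_c = 801365.33 / 11776.00 = 68.05 mm
y_c = 518314.67 / 11776.00 = 44.01 mm

x_c = 68.05 mm, y_c = 44.01 mm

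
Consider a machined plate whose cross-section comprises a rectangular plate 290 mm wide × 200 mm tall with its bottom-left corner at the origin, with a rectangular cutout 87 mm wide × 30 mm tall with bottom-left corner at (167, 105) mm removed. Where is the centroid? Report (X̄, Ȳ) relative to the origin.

Part | A | x̄ᵢ | ȳᵢ | A·x̄ᵢ | A·ȳᵢ
plate | 58000.00 | 145.00 | 100.00 | 8410000.00 | 5800000.00
hole | -2610.00 | 210.50 | 120.00 | -549405.00 | -313200.00
Σ | 55390.00 |  |  | 7860595.00 | 5486800.00
X̄ = 7860595.00 / 55390.00 = 141.91 mm
Ȳ = 5486800.00 / 55390.00 = 99.06 mm

X̄ = 141.91 mm, Ȳ = 99.06 mm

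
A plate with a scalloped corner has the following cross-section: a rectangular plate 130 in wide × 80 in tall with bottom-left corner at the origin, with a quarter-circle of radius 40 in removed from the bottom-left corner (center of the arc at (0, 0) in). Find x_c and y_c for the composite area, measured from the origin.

Part | A | x̄ᵢ | ȳᵢ | A·x̄ᵢ | A·ȳᵢ
plate | 10400.00 | 65.00 | 40.00 | 676000.00 | 416000.00
removed quarter-circle | -1256.64 | 16.98 | 16.98 | -21333.33 | -21333.33
Σ | 9143.36 |  |  | 654666.67 | 394666.67
x_c = 654666.67 / 9143.36 = 71.60 in
y_c = 394666.67 / 9143.36 = 43.16 in

x_c = 71.60 in, y_c = 43.16 in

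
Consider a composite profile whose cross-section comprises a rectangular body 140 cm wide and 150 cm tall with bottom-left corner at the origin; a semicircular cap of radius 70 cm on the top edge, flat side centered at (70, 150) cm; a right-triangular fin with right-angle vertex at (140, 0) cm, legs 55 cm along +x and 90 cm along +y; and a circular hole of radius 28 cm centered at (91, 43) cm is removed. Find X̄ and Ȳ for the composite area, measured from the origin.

X̄ = 75.81 cm, Ȳ = 101.94 cm

rectangular body: A = 140 × 150 = 21000.00, centroid at (70.00, 75.00).
semicircular top: A = ½π·70² = 7696.90, centroid at (70.00, 179.71).
triangular fin: A = ½·55·90 = 2475.00, centroid at (158.33, 30.00).
hole: A = −π·28² = -2463.01, centroid at (91.00, 43.00).
ΣA = 28708.89 cm², ΣAX̄ = 2176524.35 cm³, ΣAȲ = 2926542.60 cm³.
X̄ = 2176524.35/28708.89 = 75.81 cm; Ȳ = 2926542.60/28708.89 = 101.94 cm.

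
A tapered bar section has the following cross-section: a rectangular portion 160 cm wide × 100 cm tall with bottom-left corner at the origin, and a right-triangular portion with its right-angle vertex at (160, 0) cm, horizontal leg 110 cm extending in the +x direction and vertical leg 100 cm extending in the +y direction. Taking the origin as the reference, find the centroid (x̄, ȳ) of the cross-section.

x̄ = 109.84 cm, ȳ = 45.74 cm

Part | A | x̄ᵢ | ȳᵢ | A·x̄ᵢ | A·ȳᵢ
rectangular portion | 16000.00 | 80.00 | 50.00 | 1280000.00 | 800000.00
triangular portion | 5500.00 | 196.67 | 33.33 | 1081666.67 | 183333.33
Σ | 21500.00 |  |  | 2361666.67 | 983333.33
x̄ = 2361666.67 / 21500.00 = 109.84 cm
ȳ = 983333.33 / 21500.00 = 45.74 cm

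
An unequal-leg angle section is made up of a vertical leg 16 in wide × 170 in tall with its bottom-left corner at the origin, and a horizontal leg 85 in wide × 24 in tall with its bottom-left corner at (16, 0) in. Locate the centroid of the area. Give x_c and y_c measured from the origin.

x_c = 29.64 in, y_c = 53.71 in

vertical leg: A = 16 × 170 = 2720.00, centroid at (8.00, 85.00).
horizontal leg: A = 85 × 24 = 2040.00, centroid at (58.50, 12.00).
ΣA = 4760.00 in²
ΣAx_c = (2720.00)(8.00) + (2040.00)(58.50) = 141100.00 in³
ΣAy_c = (2720.00)(85.00) + (2040.00)(12.00) = 255680.00 in³
x_c = 141100.00 / 4760.00 = 29.64 in
y_c = 255680.00 / 4760.00 = 53.71 in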